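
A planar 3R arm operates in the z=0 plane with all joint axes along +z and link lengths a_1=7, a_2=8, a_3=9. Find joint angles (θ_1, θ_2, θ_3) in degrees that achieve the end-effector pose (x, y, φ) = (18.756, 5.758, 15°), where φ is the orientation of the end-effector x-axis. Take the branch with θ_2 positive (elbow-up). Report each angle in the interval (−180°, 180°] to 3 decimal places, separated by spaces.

-29.995 89.993 -44.998

wrist centre = target − a_3·(cos φ, sin φ) = (10.0627, 3.4286)
cos θ_2 = (113.0128−7²−8²)/(2·7·8) = 0.0001; θ_2 = 89.9935° (elbow-up)
β = atan2(3.4286,10.0627) = 18.8154°; ψ = atan2(8.0000,7.0009) = 48.8104°
θ_1 = β − ψ = -29.9950°
θ_3 = φ − θ_1 − θ_2 = -44.9985° (wrapped to (-180°,180°])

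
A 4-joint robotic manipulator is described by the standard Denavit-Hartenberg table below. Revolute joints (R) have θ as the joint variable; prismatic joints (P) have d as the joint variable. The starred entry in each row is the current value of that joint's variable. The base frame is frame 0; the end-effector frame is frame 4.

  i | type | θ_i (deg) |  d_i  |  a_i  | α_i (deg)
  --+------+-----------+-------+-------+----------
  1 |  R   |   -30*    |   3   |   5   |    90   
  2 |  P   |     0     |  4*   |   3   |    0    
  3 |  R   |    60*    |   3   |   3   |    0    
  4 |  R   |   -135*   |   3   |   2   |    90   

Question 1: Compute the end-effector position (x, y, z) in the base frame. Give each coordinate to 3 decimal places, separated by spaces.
after link 1: o_1 = (4.3301, -2.5000, 3.0000)
after link 2: o_2 = (4.9282, -7.4641, 3.0000)
after link 3: o_3 = (4.7272, -10.8122, 5.5981)
after link 4: o_4 = (3.6755, -13.6691, 3.6662)

3.676 -13.669 3.666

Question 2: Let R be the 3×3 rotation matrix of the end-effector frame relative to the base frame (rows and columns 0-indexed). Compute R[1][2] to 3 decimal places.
End-effector z-axis (col 2 of R) = (-0.8365,0.4830,-0.2588)
R[1][2] = 0.4830

0.483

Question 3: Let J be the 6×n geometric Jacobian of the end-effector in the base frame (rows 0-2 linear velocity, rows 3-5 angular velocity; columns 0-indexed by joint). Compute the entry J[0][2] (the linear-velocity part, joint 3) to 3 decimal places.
-0.577

axis z_2 = (-0.5000,-0.8660,0.0000); lever o_n−o_2 = (-1.2527,-6.2050,0.6662)
cross product → J_v[:, 2] = (-0.5770,0.3331,2.0176)
J_ω[:, 2] = z_2
entry J[0][2] = -0.5770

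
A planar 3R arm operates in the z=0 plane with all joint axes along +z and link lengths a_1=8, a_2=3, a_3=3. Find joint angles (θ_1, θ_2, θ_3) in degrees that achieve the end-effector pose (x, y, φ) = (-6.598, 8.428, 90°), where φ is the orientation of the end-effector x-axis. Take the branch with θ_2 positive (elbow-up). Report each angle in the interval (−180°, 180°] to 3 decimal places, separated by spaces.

wrist centre = target − a_3·(cos φ, sin φ) = (-6.5980, 5.4280)
cos θ_2 = (72.9968−8²−3²)/(2·8·3) = -0.0001; θ_2 = 90.0038° (elbow-up)
β = atan2(5.4280,-6.5980) = 140.5568°; ψ = atan2(3.0000,7.9998) = 20.5565°
θ_1 = β − ψ = 120.0003°
θ_3 = φ − θ_1 − θ_2 = -120.0041° (wrapped to (-180°,180°])

120.000 90.004 -120.004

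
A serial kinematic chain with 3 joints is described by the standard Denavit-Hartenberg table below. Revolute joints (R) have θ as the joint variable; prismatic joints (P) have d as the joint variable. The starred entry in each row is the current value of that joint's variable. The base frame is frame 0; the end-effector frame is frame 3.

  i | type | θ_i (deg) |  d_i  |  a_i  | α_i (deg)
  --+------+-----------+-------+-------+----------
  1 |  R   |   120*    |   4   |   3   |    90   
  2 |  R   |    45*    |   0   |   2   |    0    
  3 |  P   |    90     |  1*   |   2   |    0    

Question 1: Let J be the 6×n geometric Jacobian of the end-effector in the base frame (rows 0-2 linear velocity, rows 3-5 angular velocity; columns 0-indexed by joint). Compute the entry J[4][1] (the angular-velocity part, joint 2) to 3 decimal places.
0.500

axis z_1 = (0.8660,0.5000,0.0000); lever o_n−o_1 = (0.8660,0.5000,2.8284)
cross product → J_v[:, 1] = (1.4142,-2.4495,0.0000)
J_ω[:, 1] = z_1
entry J[4][1] = 0.5000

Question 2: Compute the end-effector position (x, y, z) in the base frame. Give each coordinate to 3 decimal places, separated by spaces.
after link 1: o_1 = (-1.5000, 2.5981, 4.0000)
after link 2: o_2 = (-2.2071, 3.8228, 5.4142)
after link 3: o_3 = (-0.6340, 3.0981, 6.8284)

-0.634 3.098 6.828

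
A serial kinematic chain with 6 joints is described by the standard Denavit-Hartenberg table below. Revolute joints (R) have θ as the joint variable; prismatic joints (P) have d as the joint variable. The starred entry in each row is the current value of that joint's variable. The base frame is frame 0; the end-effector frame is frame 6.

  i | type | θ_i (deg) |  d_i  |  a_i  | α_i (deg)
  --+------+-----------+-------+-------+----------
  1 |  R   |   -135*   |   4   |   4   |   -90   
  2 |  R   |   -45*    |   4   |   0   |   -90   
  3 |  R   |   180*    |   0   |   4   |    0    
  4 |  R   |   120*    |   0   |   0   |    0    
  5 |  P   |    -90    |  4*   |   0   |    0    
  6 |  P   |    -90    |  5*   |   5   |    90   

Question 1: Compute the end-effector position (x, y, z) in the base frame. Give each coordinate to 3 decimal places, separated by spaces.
after link 1: o_1 = (-2.8284, -2.8284, 4.0000)
after link 2: o_2 = (0.0000, -5.6569, 4.0000)
after link 3: o_3 = (2.0000, -3.6569, 1.1716)
after link 4: o_4 = (2.0000, -3.6569, 1.1716)
after link 5: o_5 = (0.0000, -5.6569, -1.6569)
after link 6: o_6 = (-4.3119, -3.8450, -6.9602)

-4.312 -3.845 -6.960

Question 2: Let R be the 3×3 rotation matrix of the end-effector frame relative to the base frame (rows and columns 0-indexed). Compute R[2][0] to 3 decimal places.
-0.354

End-effector x-axis (col 0 of R) = (-0.3624,0.8624,-0.3536)
R[2][0] = -0.3536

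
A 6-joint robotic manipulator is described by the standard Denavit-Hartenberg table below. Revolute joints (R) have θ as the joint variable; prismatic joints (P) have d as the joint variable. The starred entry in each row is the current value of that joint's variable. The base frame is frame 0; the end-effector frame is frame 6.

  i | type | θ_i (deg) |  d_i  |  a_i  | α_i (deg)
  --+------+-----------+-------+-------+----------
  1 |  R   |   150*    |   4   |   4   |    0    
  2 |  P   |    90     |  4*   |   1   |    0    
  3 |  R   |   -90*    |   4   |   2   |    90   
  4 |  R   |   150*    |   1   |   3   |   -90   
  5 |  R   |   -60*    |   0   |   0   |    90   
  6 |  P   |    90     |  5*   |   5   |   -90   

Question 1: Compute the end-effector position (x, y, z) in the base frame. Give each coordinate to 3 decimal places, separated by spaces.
-2.779 4.491 7.005

after link 1: o_1 = (-3.4641, 2.0000, 4.0000)
after link 2: o_2 = (-3.9641, 1.1340, 8.0000)
after link 3: o_3 = (-5.6962, 2.1340, 12.0000)
after link 4: o_4 = (-2.9462, 1.7010, 13.5000)
after link 5: o_5 = (-2.9462, 1.7010, 13.5000)
after link 6: o_6 = (-2.7787, 4.4910, 7.0048)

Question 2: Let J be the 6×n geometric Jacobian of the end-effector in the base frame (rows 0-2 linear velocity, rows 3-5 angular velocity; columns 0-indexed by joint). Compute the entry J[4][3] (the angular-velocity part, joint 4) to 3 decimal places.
0.866

axis z_3 = (0.5000,0.8660,0.0000); lever o_n−o_3 = (2.9175,2.3571,-4.9952)
cross product → J_v[:, 3] = (-4.3260,2.4976,-1.3481)
J_ω[:, 3] = z_3
entry J[4][3] = 0.8660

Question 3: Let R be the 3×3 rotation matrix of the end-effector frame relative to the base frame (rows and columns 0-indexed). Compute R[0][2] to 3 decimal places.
-0.808

End-effector z-axis (col 2 of R) = (-0.8080,-0.5335,-0.2500)
R[0][2] = -0.8080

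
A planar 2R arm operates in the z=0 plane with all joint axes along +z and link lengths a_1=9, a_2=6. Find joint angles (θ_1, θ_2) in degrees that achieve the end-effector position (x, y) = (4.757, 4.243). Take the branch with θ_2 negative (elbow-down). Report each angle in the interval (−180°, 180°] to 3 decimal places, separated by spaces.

cos θ_2 = (40.6321−9²−6²)/(2·9·6) = -0.7071; θ_2 = -135.0003° (elbow-down)
β = atan2(4.2430,4.7570) = 41.7313°; ψ = atan2(-4.2426,4.7573) = -41.7268°
θ_1 = β − ψ = 83.4581°

83.458 -135.000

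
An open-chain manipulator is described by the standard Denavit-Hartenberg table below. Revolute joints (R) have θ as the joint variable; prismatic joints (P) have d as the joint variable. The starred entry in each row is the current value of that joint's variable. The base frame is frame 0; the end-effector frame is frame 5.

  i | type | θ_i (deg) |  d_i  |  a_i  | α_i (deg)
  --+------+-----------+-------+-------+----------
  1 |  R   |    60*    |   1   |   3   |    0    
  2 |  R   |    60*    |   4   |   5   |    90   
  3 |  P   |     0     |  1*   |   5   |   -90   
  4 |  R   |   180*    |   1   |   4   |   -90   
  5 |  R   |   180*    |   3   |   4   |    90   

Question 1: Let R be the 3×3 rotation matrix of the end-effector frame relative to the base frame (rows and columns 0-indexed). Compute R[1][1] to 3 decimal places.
End-effector y-axis (col 1 of R) = (0.8660,0.5000,0.0000)
R[1][1] = 0.5000

0.500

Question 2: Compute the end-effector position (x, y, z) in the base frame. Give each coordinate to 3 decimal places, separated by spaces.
after link 1: o_1 = (1.5000, 2.5981, 1.0000)
after link 2: o_2 = (-1.0000, 6.9282, 5.0000)
after link 3: o_3 = (-2.6340, 11.7583, 5.0000)
after link 4: o_4 = (-0.6340, 8.2942, 6.0000)
after link 5: o_5 = (-0.0359, 13.2583, 6.0000)

-0.036 13.258 6.000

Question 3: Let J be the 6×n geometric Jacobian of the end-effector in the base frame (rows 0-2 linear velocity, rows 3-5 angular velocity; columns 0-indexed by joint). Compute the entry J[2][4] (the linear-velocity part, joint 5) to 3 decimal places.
axis z_4 = (0.8660,0.5000,0.0000); lever o_n−o_4 = (0.5981,4.9641,0.0000)
cross product → J_v[:, 4] = (-0.0000,0.0000,4.0000)
J_ω[:, 4] = z_4
entry J[2][4] = 4.0000

4.000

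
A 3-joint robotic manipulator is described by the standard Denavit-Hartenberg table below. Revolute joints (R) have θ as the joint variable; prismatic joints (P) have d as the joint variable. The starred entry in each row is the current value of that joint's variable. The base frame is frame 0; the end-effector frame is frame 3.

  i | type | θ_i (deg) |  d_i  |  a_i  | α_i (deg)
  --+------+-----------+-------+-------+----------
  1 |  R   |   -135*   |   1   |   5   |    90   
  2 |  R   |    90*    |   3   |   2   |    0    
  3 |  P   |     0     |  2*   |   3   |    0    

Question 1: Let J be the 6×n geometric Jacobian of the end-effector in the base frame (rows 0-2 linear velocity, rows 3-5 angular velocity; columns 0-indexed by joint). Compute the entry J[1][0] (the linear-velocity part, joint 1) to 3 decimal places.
-7.071

axis z_0 = ẑ; lever o_n−o_0 = (-7.0711,-0.0000,6.0000)
cross product → J_v[:, 0] = (0.0000,-7.0711,0.0000)
J_ω[:, 0] = z_0
entry J[1][0] = -7.0711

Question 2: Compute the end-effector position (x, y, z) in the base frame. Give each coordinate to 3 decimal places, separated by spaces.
-7.071 -0.000 6.000

after link 1: o_1 = (-3.5355, -3.5355, 1.0000)
after link 2: o_2 = (-5.6569, -1.4142, 3.0000)
after link 3: o_3 = (-7.0711, -0.0000, 6.0000)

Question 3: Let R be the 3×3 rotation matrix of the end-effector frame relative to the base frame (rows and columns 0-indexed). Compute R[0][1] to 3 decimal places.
0.707

End-effector y-axis (col 1 of R) = (0.7071,0.7071,0.0000)
R[0][1] = 0.7071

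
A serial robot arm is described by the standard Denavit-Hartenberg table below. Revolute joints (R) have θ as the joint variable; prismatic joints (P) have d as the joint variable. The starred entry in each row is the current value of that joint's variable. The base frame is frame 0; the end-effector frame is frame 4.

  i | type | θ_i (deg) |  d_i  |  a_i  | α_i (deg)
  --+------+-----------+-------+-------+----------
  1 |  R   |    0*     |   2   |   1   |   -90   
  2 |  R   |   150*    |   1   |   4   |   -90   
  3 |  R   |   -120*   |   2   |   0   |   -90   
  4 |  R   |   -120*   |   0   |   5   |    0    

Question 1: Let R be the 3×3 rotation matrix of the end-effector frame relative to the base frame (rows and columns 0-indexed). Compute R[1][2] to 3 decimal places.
0.500

End-effector z-axis (col 2 of R) = (-0.7500,0.5000,-0.4330)
R[1][2] = 0.5000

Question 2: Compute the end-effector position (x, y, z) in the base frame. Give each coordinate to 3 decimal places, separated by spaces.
-6.712 -1.165 4.857

after link 1: o_1 = (1.0000, 0.0000, 2.0000)
after link 2: o_2 = (-2.4641, 1.0000, 0.0000)
after link 3: o_3 = (-3.4641, 1.0000, 1.7321)
after link 4: o_4 = (-6.7117, -1.1651, 4.8571)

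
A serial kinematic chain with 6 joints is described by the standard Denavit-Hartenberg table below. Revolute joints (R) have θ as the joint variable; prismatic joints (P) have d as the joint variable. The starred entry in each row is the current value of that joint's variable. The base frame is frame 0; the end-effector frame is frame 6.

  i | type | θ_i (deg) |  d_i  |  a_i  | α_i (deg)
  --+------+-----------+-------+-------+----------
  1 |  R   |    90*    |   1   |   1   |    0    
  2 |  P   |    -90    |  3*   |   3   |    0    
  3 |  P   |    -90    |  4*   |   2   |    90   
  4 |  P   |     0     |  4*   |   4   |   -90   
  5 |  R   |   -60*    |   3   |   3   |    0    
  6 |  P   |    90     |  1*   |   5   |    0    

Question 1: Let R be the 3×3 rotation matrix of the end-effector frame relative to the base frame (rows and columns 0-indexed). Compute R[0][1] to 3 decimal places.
End-effector y-axis (col 1 of R) = (0.8660,0.5000,0.0000)
R[0][1] = 0.8660

0.866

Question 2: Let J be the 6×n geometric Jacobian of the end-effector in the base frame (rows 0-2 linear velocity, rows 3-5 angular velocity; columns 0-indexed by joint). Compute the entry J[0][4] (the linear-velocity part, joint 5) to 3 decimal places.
axis z_4 = (0.0000,0.0000,1.0000); lever o_n−o_4 = (-0.0981,-5.8301,4.0000)
cross product → J_v[:, 4] = (5.8301,-0.0981,0.0000)
J_ω[:, 4] = z_4
entry J[0][4] = 5.8301

5.830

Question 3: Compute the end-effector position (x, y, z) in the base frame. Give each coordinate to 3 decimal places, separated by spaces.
after link 1: o_1 = (0.0000, 1.0000, 1.0000)
after link 2: o_2 = (3.0000, 1.0000, 4.0000)
after link 3: o_3 = (3.0000, -1.0000, 8.0000)
after link 4: o_4 = (-1.0000, -5.0000, 8.0000)
after link 5: o_5 = (-3.5981, -6.5000, 11.0000)
after link 6: o_6 = (-1.0981, -10.8301, 12.0000)

-1.098 -10.830 12.000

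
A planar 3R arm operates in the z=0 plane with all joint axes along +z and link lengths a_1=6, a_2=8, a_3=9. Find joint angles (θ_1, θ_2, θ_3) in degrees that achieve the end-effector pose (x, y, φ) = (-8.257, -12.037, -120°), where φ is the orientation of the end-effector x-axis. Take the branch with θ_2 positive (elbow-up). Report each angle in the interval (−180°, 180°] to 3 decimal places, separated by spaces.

141.945 135.001 -36.946

wrist centre = target − a_3·(cos φ, sin φ) = (-3.7570, -4.2428)
cos θ_2 = (32.1162−6²−8²)/(2·6·8) = -0.7071; θ_2 = 135.0013° (elbow-up)
β = atan2(-4.2428,-3.7570) = -131.5251°; ψ = atan2(5.6567,0.3430) = 86.5299°
θ_1 = β − ψ = -218.0550°
θ_3 = φ − θ_1 − θ_2 = -36.9463° (wrapped to (-180°,180°])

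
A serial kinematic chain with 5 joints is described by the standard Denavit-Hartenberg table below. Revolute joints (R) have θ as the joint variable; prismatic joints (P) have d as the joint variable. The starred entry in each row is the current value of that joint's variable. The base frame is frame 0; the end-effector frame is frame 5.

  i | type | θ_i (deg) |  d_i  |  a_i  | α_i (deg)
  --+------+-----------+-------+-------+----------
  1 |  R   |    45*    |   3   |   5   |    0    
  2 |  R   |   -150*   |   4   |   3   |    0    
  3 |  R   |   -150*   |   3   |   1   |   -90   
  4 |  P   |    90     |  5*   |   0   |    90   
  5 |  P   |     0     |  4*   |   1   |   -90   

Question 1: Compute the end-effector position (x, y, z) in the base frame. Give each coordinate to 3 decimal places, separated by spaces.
-3.365 4.173 9.000

after link 1: o_1 = (3.5355, 3.5355, 3.0000)
after link 2: o_2 = (2.7591, 0.6378, 7.0000)
after link 3: o_3 = (2.5003, 1.6037, 10.0000)
after link 4: o_4 = (-2.3294, 0.3096, 10.0000)
after link 5: o_5 = (-3.3646, 4.1733, 9.0000)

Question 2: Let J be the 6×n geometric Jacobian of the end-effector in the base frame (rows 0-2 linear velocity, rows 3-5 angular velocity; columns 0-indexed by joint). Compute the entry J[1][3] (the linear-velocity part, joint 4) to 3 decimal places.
prismatic axis z_3 = (-0.9659,-0.2588,0.0000)
J_v[:, 3] = z_3; J_ω[:, 3] = (0,0,0)
entry J[1][3] = -0.2588

-0.259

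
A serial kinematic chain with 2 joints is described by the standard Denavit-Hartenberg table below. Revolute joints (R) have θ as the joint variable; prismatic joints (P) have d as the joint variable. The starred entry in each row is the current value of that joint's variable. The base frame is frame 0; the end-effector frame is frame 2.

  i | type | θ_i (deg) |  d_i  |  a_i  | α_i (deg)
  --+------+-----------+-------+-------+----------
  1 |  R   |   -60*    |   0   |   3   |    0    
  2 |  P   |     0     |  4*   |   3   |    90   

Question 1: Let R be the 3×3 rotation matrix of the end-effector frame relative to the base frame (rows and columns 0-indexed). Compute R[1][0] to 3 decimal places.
-0.866

End-effector x-axis (col 0 of R) = (0.5000,-0.8660,0.0000)
R[1][0] = -0.8660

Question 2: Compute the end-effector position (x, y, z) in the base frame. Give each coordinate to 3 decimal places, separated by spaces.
after link 1: o_1 = (1.5000, -2.5981, 0.0000)
after link 2: o_2 = (3.0000, -5.1962, 4.0000)

3.000 -5.196 4.000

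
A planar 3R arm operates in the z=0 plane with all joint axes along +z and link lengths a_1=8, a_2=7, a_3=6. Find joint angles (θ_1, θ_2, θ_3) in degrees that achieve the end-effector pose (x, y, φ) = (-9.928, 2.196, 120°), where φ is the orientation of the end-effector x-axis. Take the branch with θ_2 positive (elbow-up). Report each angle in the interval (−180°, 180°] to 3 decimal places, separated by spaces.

150.001 120.001 -150.002

wrist centre = target − a_3·(cos φ, sin φ) = (-6.9280, -3.0002)
cos θ_2 = (56.9981−8²−7²)/(2·8·7) = -0.5000; θ_2 = 120.0011° (elbow-up)
β = atan2(-3.0002,-6.9280) = -156.5851°; ψ = atan2(6.0621,4.4999) = 53.4136°
θ_1 = β − ψ = -209.9987°
θ_3 = φ − θ_1 − θ_2 = -150.0024° (wrapped to (-180°,180°])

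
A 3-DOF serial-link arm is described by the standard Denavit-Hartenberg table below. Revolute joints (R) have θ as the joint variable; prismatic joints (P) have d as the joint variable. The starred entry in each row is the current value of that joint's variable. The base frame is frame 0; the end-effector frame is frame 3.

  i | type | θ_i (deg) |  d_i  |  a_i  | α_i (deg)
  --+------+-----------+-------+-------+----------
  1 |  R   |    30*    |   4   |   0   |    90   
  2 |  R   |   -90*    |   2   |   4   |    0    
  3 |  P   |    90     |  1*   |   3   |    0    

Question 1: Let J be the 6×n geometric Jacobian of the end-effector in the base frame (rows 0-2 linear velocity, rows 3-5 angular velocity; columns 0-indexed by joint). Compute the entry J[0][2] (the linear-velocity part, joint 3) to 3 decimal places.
prismatic axis z_2 = (0.5000,-0.8660,0.0000)
J_v[:, 2] = z_2; J_ω[:, 2] = (0,0,0)
entry J[0][2] = 0.5000

0.500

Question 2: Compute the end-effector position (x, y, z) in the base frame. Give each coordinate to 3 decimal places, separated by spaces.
4.098 -1.098 0.000

after link 1: o_1 = (0.0000, 0.0000, 4.0000)
after link 2: o_2 = (1.0000, -1.7321, 0.0000)
after link 3: o_3 = (4.0981, -1.0981, 0.0000)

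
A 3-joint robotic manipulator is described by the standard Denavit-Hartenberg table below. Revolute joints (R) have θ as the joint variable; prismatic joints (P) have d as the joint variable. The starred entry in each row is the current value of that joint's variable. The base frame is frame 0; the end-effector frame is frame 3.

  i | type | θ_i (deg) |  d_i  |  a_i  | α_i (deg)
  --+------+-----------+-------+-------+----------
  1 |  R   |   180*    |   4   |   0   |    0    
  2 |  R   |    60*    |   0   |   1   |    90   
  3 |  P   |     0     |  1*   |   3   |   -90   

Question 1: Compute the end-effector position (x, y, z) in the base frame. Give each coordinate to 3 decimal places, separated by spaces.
-2.866 -2.964 4.000

after link 1: o_1 = (0.0000, 0.0000, 4.0000)
after link 2: o_2 = (-0.5000, -0.8660, 4.0000)
after link 3: o_3 = (-2.8660, -2.9641, 4.0000)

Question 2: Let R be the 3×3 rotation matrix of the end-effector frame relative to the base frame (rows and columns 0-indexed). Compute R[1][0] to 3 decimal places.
-0.866

End-effector x-axis (col 0 of R) = (-0.5000,-0.8660,0.0000)
R[1][0] = -0.8660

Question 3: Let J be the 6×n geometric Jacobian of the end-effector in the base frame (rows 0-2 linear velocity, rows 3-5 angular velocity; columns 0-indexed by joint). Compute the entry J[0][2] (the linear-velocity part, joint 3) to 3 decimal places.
prismatic axis z_2 = (-0.8660,0.5000,0.0000)
J_v[:, 2] = z_2; J_ω[:, 2] = (0,0,0)
entry J[0][2] = -0.8660

-0.866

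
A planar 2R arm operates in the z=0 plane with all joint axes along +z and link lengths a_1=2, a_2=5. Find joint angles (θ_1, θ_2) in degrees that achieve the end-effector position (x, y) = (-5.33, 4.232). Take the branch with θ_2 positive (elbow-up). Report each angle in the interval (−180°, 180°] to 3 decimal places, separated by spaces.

cos θ_2 = (46.3187−2²−5²)/(2·2·5) = 0.8659; θ_2 = 30.0102° (elbow-up)
β = atan2(4.2320,-5.3300) = 141.5506°; ψ = atan2(2.5008,6.3297) = 21.5583°
θ_1 = β − ψ = 119.9922°

119.992 30.010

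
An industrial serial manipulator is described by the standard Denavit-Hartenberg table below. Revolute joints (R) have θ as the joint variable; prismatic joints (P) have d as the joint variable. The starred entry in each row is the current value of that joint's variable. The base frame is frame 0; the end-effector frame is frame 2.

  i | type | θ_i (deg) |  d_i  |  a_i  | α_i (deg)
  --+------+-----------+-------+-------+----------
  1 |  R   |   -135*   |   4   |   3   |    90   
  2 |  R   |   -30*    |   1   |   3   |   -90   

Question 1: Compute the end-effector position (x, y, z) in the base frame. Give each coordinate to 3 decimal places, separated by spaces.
after link 1: o_1 = (-2.1213, -2.1213, 4.0000)
after link 2: o_2 = (-4.6655, -3.2513, 2.5000)

-4.666 -3.251 2.500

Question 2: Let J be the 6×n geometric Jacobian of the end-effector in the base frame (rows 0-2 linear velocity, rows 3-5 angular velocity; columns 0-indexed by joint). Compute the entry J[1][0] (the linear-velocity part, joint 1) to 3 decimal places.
axis z_0 = ẑ; lever o_n−o_0 = (-4.6655,-3.2513,2.5000)
cross product → J_v[:, 0] = (3.2513,-4.6655,0.0000)
J_ω[:, 0] = z_0
entry J[1][0] = -4.6655

-4.666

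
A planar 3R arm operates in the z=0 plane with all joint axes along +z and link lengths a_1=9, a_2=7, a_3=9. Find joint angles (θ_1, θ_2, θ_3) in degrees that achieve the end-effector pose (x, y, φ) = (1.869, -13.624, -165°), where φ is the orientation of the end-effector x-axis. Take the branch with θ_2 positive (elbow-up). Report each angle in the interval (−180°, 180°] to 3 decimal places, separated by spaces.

-59.996 29.989 -134.993

wrist centre = target − a_3·(cos φ, sin φ) = (10.5623, -11.2946)
cos θ_2 = (239.1315−9²−7²)/(2·9·7) = 0.8661; θ_2 = 29.9888° (elbow-up)
β = atan2(-11.2946,10.5623) = -46.9189°; ψ = atan2(3.4988,15.0629) = 13.0768°
θ_1 = β − ψ = -59.9957°
θ_3 = φ − θ_1 − θ_2 = -134.9931° (wrapped to (-180°,180°])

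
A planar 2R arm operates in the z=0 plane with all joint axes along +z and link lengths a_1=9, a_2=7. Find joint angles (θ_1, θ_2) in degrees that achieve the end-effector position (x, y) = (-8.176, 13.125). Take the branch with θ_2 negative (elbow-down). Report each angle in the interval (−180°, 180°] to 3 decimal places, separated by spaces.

cos θ_2 = (239.1126−9²−7²)/(2·9·7) = 0.8660; θ_2 = -30.0060° (elbow-down)
β = atan2(13.1250,-8.1760) = 121.9202°; ψ = atan2(-3.5006,15.0618) = -13.0843°
θ_1 = β − ψ = 135.0044°

135.004 -30.006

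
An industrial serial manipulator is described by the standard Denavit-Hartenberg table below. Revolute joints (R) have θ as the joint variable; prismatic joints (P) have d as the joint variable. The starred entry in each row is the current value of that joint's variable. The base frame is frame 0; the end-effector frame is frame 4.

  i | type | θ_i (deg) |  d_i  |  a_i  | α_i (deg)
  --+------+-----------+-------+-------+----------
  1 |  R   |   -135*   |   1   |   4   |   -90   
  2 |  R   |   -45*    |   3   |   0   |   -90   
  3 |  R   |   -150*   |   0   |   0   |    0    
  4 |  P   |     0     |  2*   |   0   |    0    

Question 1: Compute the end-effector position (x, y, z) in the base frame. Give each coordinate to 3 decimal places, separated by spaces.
after link 1: o_1 = (-2.8284, -2.8284, 1.0000)
after link 2: o_2 = (-0.7071, -4.9497, 1.0000)
after link 3: o_3 = (-0.7071, -4.9497, 1.0000)
after link 4: o_4 = (-1.7071, -5.9497, -0.4142)

-1.707 -5.950 -0.414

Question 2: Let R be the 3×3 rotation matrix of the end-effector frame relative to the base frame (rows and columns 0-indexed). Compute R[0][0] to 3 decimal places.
End-effector x-axis (col 0 of R) = (0.7866,0.0795,-0.6124)
R[0][0] = 0.7866

0.787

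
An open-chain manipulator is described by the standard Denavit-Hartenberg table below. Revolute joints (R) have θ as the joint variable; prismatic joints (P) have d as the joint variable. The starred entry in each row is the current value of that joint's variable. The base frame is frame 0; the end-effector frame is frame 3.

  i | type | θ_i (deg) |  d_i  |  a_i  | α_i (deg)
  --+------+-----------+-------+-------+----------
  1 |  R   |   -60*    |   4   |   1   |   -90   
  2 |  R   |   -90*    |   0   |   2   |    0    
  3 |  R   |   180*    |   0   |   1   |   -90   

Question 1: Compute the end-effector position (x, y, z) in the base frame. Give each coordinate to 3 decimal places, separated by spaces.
0.500 -0.866 5.000

after link 1: o_1 = (0.5000, -0.8660, 4.0000)
after link 2: o_2 = (0.5000, -0.8660, 6.0000)
after link 3: o_3 = (0.5000, -0.8660, 5.0000)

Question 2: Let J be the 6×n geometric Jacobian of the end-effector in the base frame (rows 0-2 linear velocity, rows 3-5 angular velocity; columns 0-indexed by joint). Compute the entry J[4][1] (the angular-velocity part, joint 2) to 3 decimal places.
axis z_1 = (0.8660,0.5000,0.0000); lever o_n−o_1 = (0.0000,-0.0000,1.0000)
cross product → J_v[:, 1] = (0.5000,-0.8660,-0.0000)
J_ω[:, 1] = z_1
entry J[4][1] = 0.5000

0.500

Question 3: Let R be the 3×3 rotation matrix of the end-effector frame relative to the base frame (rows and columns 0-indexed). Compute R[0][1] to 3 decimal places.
End-effector y-axis (col 1 of R) = (-0.8660,-0.5000,-0.0000)
R[0][1] = -0.8660

-0.866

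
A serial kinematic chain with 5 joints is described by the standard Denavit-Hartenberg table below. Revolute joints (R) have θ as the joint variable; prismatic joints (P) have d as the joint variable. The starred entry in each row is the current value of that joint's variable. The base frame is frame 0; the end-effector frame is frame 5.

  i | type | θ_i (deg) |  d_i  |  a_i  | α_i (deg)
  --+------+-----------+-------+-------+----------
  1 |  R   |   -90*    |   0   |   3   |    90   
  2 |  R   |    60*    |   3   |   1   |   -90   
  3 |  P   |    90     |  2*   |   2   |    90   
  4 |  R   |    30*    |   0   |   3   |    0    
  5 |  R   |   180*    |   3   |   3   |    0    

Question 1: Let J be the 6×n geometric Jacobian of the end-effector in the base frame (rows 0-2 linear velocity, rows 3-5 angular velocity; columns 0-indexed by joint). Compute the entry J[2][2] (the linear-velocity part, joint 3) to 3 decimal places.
0.500

prismatic axis z_2 = (-0.0000,0.8660,0.5000)
J_v[:, 2] = z_2; J_ω[:, 2] = (0,0,0)
entry J[2][2] = 0.5000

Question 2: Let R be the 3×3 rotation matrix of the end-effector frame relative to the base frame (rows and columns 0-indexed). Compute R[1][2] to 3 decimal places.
-0.500

End-effector z-axis (col 2 of R) = (0.0000,-0.5000,0.8660)
R[1][2] = -0.5000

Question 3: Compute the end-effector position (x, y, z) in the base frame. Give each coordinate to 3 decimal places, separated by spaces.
after link 1: o_1 = (0.0000, -3.0000, 0.0000)
after link 2: o_2 = (-3.0000, -3.5000, 0.8660)
after link 3: o_3 = (-1.0000, -1.7679, 1.8660)
after link 4: o_4 = (1.5981, -0.4689, 2.6160)
after link 5: o_5 = (-1.0000, -3.2679, 4.4641)

-1.000 -3.268 4.464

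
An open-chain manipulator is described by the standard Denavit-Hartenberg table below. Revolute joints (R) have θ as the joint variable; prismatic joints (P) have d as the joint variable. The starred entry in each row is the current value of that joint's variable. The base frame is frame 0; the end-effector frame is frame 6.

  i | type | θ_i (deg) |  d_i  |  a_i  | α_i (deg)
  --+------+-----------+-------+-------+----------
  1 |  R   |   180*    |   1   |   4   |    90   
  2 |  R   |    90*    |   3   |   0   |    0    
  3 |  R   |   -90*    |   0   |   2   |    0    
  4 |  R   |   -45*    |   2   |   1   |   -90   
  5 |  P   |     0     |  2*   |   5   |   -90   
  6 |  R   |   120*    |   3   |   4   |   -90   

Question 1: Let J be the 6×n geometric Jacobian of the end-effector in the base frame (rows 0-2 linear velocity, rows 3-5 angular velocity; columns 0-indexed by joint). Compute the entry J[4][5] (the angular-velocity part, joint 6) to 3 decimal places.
axis z_5 = (-0.0000,-1.0000,0.0000); lever o_n−o_5 = (3.8637,-3.0000,-1.0353)
cross product → J_v[:, 5] = (1.0353,-0.0000,3.8637)
J_ω[:, 5] = z_5
entry J[4][5] = -1.0000

-1.000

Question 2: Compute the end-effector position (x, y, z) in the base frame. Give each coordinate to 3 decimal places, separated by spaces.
after link 1: o_1 = (-4.0000, 0.0000, 1.0000)
after link 2: o_2 = (-4.0000, 3.0000, 1.0000)
after link 3: o_3 = (-6.0000, 3.0000, 1.0000)
after link 4: o_4 = (-6.7071, 5.0000, 0.2929)
after link 5: o_5 = (-11.6569, 5.0000, -1.8284)
after link 6: o_6 = (-7.7932, 2.0000, -2.8637)

-7.793 2.000 -2.864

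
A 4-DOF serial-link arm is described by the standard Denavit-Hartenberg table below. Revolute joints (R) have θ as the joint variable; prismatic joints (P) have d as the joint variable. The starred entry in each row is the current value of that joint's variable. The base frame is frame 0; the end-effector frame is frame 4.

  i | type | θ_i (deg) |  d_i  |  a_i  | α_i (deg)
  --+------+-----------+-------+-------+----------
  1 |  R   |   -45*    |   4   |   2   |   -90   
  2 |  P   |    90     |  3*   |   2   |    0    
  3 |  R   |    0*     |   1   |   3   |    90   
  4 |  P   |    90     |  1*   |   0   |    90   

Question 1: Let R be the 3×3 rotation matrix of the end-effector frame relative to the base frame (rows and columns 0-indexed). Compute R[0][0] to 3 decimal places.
0.707

End-effector x-axis (col 0 of R) = (0.7071,0.7071,0.0000)
R[0][0] = 0.7071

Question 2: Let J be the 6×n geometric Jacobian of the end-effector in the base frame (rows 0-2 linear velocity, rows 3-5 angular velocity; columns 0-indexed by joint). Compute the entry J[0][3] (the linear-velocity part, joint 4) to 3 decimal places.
0.707

prismatic axis z_3 = (0.7071,-0.7071,0.0000)
J_v[:, 3] = z_3; J_ω[:, 3] = (0,0,0)
entry J[0][3] = 0.7071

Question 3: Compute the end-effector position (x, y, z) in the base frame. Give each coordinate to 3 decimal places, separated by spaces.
4.950 0.707 -1.000

after link 1: o_1 = (1.4142, -1.4142, 4.0000)
after link 2: o_2 = (3.5355, 0.7071, 2.0000)
after link 3: o_3 = (4.2426, 1.4142, -1.0000)
after link 4: o_4 = (4.9497, 0.7071, -1.0000)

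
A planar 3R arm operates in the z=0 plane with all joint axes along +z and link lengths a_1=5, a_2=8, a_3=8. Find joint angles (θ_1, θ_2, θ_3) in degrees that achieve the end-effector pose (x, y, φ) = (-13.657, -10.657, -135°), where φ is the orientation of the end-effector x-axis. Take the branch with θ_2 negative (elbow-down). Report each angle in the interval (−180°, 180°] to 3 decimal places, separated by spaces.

wrist centre = target − a_3·(cos φ, sin φ) = (-8.0001, -5.0001)
cos θ_2 = (89.0038−5²−8²)/(2·5·8) = 0.0000; θ_2 = -89.9973° (elbow-down)
β = atan2(-5.0001,-8.0001) = -147.9943°; ψ = atan2(-8.0000,5.0004) = -57.9927°
θ_1 = β − ψ = -90.0017°
θ_3 = φ − θ_1 − θ_2 = 44.9990° (wrapped to (-180°,180°])

-90.002 -89.997 44.999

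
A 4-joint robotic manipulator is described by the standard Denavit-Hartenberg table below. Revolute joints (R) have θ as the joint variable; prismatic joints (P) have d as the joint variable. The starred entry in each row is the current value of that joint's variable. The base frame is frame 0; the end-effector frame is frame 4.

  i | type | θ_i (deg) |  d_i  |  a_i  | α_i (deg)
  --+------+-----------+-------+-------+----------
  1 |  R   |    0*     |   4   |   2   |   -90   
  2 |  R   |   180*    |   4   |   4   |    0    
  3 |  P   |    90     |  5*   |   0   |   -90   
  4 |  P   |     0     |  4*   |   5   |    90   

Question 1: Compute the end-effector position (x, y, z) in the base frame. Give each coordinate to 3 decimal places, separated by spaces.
2.000 9.000 9.000

after link 1: o_1 = (2.0000, 0.0000, 4.0000)
after link 2: o_2 = (-2.0000, 4.0000, 4.0000)
after link 3: o_3 = (-2.0000, 9.0000, 4.0000)
after link 4: o_4 = (2.0000, 9.0000, 9.0000)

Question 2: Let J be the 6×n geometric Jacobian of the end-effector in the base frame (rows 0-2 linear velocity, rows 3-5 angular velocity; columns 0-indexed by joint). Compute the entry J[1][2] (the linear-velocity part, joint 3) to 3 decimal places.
prismatic axis z_2 = (0.0000,1.0000,0.0000)
J_v[:, 2] = z_2; J_ω[:, 2] = (0,0,0)
entry J[1][2] = 1.0000

1.000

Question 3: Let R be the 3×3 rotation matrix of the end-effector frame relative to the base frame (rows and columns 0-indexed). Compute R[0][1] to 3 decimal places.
End-effector y-axis (col 1 of R) = (1.0000,-0.0000,0.0000)
R[0][1] = 1.0000

1.000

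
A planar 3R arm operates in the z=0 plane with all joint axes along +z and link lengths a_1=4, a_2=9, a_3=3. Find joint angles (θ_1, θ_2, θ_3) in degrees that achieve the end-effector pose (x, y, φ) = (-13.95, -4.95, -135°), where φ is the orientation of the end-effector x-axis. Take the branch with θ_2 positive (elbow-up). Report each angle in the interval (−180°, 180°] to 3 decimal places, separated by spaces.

161.903 44.992 18.105

wrist centre = target − a_3·(cos φ, sin φ) = (-11.8287, -2.8287)
cos θ_2 = (147.9191−4²−9²)/(2·4·9) = 0.7072; θ_2 = 44.9917° (elbow-up)
β = atan2(-2.8287,-11.8287) = -166.5510°; ψ = atan2(6.3630,10.3649) = 31.5459°
θ_1 = β − ψ = -198.0969°
θ_3 = φ − θ_1 − θ_2 = 18.1052° (wrapped to (-180°,180°])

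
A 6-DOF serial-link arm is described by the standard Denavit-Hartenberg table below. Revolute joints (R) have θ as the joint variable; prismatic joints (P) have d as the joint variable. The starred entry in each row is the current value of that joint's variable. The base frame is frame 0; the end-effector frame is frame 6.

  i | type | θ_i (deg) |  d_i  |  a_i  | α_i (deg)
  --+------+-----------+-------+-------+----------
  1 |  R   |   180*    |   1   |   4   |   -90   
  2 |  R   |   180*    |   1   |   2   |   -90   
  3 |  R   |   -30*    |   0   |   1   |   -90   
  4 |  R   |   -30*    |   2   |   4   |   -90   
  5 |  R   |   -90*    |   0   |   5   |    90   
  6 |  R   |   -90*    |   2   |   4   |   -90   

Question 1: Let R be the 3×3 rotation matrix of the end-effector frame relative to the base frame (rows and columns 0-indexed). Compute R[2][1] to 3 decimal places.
End-effector y-axis (col 1 of R) = (0.7500,-0.4330,0.5000)
R[2][1] = 0.5000

0.500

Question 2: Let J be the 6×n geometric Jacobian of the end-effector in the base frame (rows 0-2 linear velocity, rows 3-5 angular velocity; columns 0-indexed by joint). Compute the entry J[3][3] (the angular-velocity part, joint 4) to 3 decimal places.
axis z_3 = (0.5000,0.8660,0.0000); lever o_n−o_3 = (3.2679,6.1962,4.4641)
cross product → J_v[:, 3] = (3.8660,-2.2321,0.2679)
J_ω[:, 3] = z_3
entry J[3][3] = 0.5000

0.500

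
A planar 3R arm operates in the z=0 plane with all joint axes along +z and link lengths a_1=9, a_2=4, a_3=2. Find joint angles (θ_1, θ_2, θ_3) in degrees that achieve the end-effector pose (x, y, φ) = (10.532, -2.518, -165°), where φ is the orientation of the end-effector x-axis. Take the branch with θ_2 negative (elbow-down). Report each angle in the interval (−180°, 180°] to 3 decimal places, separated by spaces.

wrist centre = target − a_3·(cos φ, sin φ) = (12.4639, -2.0004)
cos θ_2 = (159.3490−9²−4²)/(2·9·4) = 0.8660; θ_2 = -30.0076° (elbow-down)
β = atan2(-2.0004,12.4639) = -9.1178°; ψ = atan2(-2.0005,12.4638) = -9.1183°
θ_1 = β − ψ = 0.0005°
θ_3 = φ − θ_1 − θ_2 = -134.9928° (wrapped to (-180°,180°])

0.000 -30.008 -134.993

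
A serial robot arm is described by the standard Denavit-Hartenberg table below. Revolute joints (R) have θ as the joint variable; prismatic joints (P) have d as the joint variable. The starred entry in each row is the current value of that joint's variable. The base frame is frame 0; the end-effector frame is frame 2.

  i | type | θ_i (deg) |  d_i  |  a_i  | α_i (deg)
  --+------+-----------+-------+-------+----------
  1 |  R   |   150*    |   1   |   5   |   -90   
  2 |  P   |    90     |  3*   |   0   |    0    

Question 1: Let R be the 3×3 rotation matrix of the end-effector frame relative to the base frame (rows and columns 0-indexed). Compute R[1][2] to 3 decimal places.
-0.866

End-effector z-axis (col 2 of R) = (-0.5000,-0.8660,0.0000)
R[1][2] = -0.8660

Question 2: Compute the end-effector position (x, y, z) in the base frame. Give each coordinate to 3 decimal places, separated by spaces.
after link 1: o_1 = (-4.3301, 2.5000, 1.0000)
after link 2: o_2 = (-5.8301, -0.0981, 1.0000)

-5.830 -0.098 1.000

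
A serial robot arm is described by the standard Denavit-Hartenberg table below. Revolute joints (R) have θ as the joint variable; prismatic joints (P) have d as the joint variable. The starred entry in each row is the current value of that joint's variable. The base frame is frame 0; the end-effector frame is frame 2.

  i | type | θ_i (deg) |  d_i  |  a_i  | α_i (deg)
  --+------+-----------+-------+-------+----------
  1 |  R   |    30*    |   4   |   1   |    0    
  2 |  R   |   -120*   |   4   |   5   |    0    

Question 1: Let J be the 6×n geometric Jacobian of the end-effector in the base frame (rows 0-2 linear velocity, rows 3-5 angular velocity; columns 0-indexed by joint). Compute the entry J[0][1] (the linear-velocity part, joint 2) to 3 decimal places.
axis z_1 = (0.0000,0.0000,1.0000); lever o_n−o_1 = (0.0000,-5.0000,4.0000)
cross product → J_v[:, 1] = (5.0000,0.0000,-0.0000)
J_ω[:, 1] = z_1
entry J[0][1] = 5.0000

5.000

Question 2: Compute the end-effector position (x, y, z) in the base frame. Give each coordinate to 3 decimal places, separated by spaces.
0.866 -4.500 8.000

after link 1: o_1 = (0.8660, 0.5000, 4.0000)
after link 2: o_2 = (0.8660, -4.5000, 8.0000)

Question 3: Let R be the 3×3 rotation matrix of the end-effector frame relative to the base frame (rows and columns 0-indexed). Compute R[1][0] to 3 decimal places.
End-effector x-axis (col 0 of R) = (0.0000,-1.0000,0.0000)
R[1][0] = -1.0000

-1.000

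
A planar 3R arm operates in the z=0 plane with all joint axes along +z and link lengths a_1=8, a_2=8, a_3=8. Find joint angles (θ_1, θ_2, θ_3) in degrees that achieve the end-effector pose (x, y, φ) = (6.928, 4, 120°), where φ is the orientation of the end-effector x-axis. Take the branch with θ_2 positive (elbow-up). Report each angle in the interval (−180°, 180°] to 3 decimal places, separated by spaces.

-60.001 90.002 89.999

wrist centre = target − a_3·(cos φ, sin φ) = (10.9280, -2.9282)
cos θ_2 = (127.9956−8²−8²)/(2·8·8) = -0.0000; θ_2 = 90.0020° (elbow-up)
β = atan2(-2.9282,10.9280) = -15.0003°; ψ = atan2(8.0000,7.9997) = 45.0010°
θ_1 = β − ψ = -60.0013°
θ_3 = φ − θ_1 − θ_2 = 89.9993° (wrapped to (-180°,180°])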